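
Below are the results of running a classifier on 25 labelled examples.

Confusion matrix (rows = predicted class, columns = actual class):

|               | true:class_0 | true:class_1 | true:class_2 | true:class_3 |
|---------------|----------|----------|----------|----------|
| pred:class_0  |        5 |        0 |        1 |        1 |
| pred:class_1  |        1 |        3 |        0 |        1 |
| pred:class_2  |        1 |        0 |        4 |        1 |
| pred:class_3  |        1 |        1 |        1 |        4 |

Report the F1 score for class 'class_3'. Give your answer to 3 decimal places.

0.571

Treat 'class_3' as positive and all other classes as negative.
F1 score = 2·TP/(2·TP+FP+FN).
class_3: TP=4, FP=1+1+1=3, FN=1+1+1=3 → 8/14 = 0.5714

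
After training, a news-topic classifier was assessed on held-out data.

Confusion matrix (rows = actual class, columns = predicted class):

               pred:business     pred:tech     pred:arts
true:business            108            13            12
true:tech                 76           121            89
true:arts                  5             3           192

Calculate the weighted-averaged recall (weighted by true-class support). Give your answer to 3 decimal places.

Per-class recall (TP/(TP+FN)):
  business: TP=108, FN=13+12=25 → 108/133 = 0.8120
  tech: TP=121, FN=76+89=165 → 121/286 = 0.4231
  arts: TP=192, FN=5+3=8 → 192/200 = 0.9600
Weighted-recall = Σ (supportᵢ/N)·recallᵢ with N=619: (133/619)·0.8120 + (286/619)·0.4231 + (200/619)·0.9600 = 0.680

0.680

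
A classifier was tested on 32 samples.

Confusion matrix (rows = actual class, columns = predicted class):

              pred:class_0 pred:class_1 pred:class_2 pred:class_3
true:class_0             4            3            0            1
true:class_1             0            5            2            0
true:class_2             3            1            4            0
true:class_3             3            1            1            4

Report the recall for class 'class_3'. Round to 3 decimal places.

One-vs-rest for 'class_3': TP = diagonal; FP = other classes predicted 'class_3'; FN = 'class_3' predicted as other.
recall = TP/(TP+FN).
class_3: TP=4, FN=3+1+1=5 → 4/9 = 0.4444

0.444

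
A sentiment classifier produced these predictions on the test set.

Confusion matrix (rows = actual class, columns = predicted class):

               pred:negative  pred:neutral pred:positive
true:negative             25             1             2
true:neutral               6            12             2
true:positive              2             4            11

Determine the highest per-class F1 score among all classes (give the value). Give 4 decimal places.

Per-class F1 score (2·TP/(2·TP+FP+FN)):
  negative: TP=25, FP=6+2=8, FN=1+2=3 → 50/61 = 0.81967
  neutral: TP=12, FP=1+4=5, FN=6+2=8 → 24/37 = 0.64865
  positive: TP=11, FP=2+2=4, FN=2+4=6 → 22/32 = 0.68750
Highest is class 'negative' with F1 score = 0.8197.

0.8197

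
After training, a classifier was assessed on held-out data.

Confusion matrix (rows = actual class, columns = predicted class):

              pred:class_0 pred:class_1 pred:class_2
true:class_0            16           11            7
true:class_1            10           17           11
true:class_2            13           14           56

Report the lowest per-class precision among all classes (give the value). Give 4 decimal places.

0.4048

Per-class precision (TP/(TP+FP)):
  class_0: TP=16, FP=10+13=23 → 16/39 = 0.41026
  class_1: TP=17, FP=11+14=25 → 17/42 = 0.40476
  class_2: TP=56, FP=7+11=18 → 56/74 = 0.75676
Lowest is class 'class_1' with precision = 0.4048.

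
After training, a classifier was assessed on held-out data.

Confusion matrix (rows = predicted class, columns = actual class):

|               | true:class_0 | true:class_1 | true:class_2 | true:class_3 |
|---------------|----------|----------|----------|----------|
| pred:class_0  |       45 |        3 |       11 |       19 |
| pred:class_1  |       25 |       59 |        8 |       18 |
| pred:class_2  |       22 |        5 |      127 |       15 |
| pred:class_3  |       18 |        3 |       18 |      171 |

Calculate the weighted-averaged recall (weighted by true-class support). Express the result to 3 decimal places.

Per-class recall (TP/(TP+FN)):
  class_0: TP=45, FN=25+22+18=65 → 45/110 = 0.4091
  class_1: TP=59, FN=3+5+3=11 → 59/70 = 0.8429
  class_2: TP=127, FN=11+8+18=37 → 127/164 = 0.7744
  class_3: TP=171, FN=19+18+15=52 → 171/223 = 0.7668
Weighted-recall = Σ (supportᵢ/N)·recallᵢ with N=567: (110/567)·0.4091 + (70/567)·0.8429 + (164/567)·0.7744 + (223/567)·0.7668 = 0.709

0.709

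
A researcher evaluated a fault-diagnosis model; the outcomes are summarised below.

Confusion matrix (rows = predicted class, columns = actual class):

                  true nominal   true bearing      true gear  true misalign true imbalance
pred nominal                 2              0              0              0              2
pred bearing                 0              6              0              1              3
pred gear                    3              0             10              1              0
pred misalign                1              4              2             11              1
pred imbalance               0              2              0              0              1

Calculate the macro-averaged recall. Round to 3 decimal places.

Per-class recall (TP/(TP+FN)):
  nominal: TP=2, FN=0+3+1+0=4 → 2/6 = 0.3333
  bearing: TP=6, FN=0+0+4+2=6 → 6/12 = 0.5000
  gear: TP=10, FN=0+0+2+0=2 → 10/12 = 0.8333
  misalign: TP=11, FN=0+1+1+0=2 → 11/13 = 0.8462
  imbalance: TP=1, FN=2+3+0+1=6 → 1/7 = 0.1429
Macro-recall = mean = (0.3333 + 0.5000 + 0.8333 + 0.8462 + 0.1429) / 5 = 0.531

0.531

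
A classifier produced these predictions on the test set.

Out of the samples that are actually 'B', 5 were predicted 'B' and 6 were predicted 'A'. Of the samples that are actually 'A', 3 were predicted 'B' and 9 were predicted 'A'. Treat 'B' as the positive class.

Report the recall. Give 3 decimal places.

Recall = TP/(TP+FN) = 5/(5+6) = 5/11 = 0.455

0.455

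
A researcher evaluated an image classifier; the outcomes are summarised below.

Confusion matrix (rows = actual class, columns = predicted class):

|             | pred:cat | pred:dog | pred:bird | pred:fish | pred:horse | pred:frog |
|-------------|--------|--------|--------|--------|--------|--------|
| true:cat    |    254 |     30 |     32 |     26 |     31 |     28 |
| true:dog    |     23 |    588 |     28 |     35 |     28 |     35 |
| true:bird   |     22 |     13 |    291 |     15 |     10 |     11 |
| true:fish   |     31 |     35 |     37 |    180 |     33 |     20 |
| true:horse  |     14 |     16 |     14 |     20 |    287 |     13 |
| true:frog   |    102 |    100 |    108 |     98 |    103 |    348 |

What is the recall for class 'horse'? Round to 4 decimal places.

0.7885

One-vs-rest for 'horse': TP = diagonal; FP = other classes predicted 'horse'; FN = 'horse' predicted as other.
recall = TP/(TP+FN).
horse: TP=287, FN=14+16+14+20+13=77 → 287/364 = 0.78846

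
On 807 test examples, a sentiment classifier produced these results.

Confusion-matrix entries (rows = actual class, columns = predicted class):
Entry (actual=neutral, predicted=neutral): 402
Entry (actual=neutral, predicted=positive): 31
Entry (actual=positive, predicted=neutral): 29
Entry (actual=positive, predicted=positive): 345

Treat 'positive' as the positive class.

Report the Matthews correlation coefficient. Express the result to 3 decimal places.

0.851

MCC = (TP·TN − FP·FN) / √((TP+FP)(TP+FN)(TN+FP)(TN+FN))
Numerator = 345·402 − 31·29 = 137791
Denominator = √(376·374·433·431) = √26243672752 = 161998.9900
MCC = 137791 / 161998.9900 = 0.851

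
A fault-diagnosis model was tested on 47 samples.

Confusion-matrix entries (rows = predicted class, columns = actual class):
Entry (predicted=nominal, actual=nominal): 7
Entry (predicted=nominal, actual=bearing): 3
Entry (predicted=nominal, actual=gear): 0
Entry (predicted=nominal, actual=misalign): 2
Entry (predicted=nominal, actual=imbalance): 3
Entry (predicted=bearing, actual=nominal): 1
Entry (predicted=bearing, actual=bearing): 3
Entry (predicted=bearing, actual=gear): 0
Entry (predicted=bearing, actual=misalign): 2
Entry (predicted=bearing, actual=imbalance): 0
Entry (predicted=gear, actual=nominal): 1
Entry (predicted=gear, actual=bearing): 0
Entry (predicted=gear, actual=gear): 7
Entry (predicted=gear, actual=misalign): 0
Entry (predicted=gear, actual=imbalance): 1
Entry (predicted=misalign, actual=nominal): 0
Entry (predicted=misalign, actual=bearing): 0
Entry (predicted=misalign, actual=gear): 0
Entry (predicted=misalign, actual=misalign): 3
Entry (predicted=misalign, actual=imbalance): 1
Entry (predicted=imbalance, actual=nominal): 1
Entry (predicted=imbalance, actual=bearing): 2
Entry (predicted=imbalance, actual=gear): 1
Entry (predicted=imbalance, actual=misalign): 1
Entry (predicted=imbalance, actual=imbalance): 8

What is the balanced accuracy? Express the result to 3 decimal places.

0.588

Balanced accuracy = mean of per-class recall.
  nominal: recall = 7/10 = 0.7000
  bearing: recall = 3/8 = 0.3750
  gear: recall = 7/8 = 0.8750
  misalign: recall = 3/8 = 0.3750
  imbalance: recall = 8/13 = 0.6154
Mean = (0.7000 + 0.3750 + 0.8750 + 0.3750 + 0.6154) / 5 = 0.588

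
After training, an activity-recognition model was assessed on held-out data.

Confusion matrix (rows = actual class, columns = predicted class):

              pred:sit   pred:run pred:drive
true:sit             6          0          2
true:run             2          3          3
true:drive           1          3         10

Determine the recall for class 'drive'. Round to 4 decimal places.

0.7143

One-vs-rest for 'drive': TP = diagonal; FP = other classes predicted 'drive'; FN = 'drive' predicted as other.
recall = TP/(TP+FN).
drive: TP=10, FN=1+3=4 → 10/14 = 0.71429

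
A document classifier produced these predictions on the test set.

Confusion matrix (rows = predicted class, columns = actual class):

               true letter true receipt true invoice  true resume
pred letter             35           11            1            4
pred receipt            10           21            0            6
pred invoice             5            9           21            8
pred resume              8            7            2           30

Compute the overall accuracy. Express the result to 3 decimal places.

Accuracy = trace / total = (35+21+21+30=107) / 178 = 107/178 = 0.601

0.601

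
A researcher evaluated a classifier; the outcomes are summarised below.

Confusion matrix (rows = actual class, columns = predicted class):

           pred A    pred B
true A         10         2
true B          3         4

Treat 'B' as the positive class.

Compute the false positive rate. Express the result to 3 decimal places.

FPR = FP/(FP+TN) = 2/(2+10) = 0.167

0.167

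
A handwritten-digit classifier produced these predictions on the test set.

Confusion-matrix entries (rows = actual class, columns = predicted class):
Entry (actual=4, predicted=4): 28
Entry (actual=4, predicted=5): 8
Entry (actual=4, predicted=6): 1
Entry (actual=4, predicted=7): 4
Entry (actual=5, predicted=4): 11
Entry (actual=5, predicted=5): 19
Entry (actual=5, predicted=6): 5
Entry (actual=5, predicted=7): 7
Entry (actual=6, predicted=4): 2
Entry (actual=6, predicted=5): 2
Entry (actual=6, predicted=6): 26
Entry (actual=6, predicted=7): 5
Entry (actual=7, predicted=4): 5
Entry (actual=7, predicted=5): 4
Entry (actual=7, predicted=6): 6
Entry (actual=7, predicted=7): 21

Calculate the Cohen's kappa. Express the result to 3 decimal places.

0.480

Observed agreement pₒ = trace/N = 94/154 = 0.6104
Expected agreement pₑ = Σ (rowᵢ·colᵢ)/N² = (41·46 + 42·33 + 35·38 + 36·37)/154² = 0.2502
κ = (pₒ − pₑ)/(1 − pₑ) = (0.6104 − 0.2502)/(1 − 0.2502) = 0.480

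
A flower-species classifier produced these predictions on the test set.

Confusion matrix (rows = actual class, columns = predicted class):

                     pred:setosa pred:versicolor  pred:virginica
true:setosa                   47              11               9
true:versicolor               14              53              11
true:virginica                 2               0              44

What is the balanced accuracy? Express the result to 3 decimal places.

Balanced accuracy = mean of per-class recall.
  setosa: recall = 47/67 = 0.7015
  versicolor: recall = 53/78 = 0.6795
  virginica: recall = 44/46 = 0.9565
Mean = (0.7015 + 0.6795 + 0.9565) / 3 = 0.779

0.779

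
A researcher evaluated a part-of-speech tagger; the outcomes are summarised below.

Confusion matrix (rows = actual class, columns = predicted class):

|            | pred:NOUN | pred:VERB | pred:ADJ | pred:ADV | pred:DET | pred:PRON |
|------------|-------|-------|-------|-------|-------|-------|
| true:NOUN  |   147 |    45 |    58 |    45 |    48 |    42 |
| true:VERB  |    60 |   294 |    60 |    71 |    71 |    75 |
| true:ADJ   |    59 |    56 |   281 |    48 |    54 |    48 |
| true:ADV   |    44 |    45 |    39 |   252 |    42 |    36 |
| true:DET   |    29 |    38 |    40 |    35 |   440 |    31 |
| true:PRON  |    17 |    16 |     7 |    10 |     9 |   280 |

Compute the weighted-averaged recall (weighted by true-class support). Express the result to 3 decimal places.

0.570

Per-class recall (TP/(TP+FN)):
  NOUN: TP=147, FN=45+58+45+48+42=238 → 147/385 = 0.3818
  VERB: TP=294, FN=60+60+71+71+75=337 → 294/631 = 0.4659
  ADJ: TP=281, FN=59+56+48+54+48=265 → 281/546 = 0.5147
  ADV: TP=252, FN=44+45+39+42+36=206 → 252/458 = 0.5502
  DET: TP=440, FN=29+38+40+35+31=173 → 440/613 = 0.7178
  PRON: TP=280, FN=17+16+7+10+9=59 → 280/339 = 0.8260
Weighted-recall = Σ (supportᵢ/N)·recallᵢ with N=2972: (385/2972)·0.3818 + (631/2972)·0.4659 + (546/2972)·0.5147 + (458/2972)·0.5502 + (613/2972)·0.7178 + (339/2972)·0.8260 = 0.570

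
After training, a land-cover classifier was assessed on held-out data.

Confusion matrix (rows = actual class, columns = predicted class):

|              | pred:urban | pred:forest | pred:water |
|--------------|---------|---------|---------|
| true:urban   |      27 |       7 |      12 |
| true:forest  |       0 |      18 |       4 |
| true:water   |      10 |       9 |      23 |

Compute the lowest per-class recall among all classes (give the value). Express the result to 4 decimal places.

0.5476

Per-class recall (TP/(TP+FN)):
  urban: TP=27, FN=7+12=19 → 27/46 = 0.58696
  forest: TP=18, FN=0+4=4 → 18/22 = 0.81818
  water: TP=23, FN=10+9=19 → 23/42 = 0.54762
Lowest is class 'water' with recall = 0.5476.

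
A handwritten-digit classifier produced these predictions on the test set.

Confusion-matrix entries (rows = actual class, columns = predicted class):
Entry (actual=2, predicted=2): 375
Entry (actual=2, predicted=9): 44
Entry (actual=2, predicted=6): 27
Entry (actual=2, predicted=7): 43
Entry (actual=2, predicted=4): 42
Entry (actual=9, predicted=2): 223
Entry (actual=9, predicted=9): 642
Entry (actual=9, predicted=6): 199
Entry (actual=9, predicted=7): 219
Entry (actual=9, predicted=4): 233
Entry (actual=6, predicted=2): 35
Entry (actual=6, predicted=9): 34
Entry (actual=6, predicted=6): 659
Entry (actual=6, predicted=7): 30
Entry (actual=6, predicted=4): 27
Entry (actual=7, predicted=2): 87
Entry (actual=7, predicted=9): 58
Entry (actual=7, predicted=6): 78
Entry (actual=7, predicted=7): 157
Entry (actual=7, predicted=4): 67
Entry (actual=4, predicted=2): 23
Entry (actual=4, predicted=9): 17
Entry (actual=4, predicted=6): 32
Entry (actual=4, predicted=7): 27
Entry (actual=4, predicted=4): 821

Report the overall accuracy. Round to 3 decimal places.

0.632

Accuracy = trace / total = (375+642+659+157+821=2654) / 4199 = 2654/4199 = 0.632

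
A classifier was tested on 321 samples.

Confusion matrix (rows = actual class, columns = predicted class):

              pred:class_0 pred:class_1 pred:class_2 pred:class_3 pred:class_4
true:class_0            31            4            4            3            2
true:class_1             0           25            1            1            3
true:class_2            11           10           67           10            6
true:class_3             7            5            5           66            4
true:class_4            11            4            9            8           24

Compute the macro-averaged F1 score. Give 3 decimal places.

0.640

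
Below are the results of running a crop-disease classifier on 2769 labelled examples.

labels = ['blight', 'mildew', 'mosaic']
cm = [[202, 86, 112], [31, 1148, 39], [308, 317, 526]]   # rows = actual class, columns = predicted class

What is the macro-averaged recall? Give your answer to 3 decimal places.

Per-class recall (TP/(TP+FN)):
  blight: TP=202, FN=86+112=198 → 202/400 = 0.5050
  mildew: TP=1148, FN=31+39=70 → 1148/1218 = 0.9425
  mosaic: TP=526, FN=308+317=625 → 526/1151 = 0.4570
Macro-recall = mean = (0.5050 + 0.9425 + 0.4570) / 3 = 0.635

0.635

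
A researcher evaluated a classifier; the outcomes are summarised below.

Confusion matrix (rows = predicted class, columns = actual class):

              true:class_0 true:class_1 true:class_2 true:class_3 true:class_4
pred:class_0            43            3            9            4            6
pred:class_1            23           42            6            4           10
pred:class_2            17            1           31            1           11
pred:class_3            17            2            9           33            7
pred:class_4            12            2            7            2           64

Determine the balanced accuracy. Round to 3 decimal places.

0.625

Balanced accuracy = mean of per-class recall.
  class_0: recall = 43/112 = 0.3839
  class_1: recall = 42/50 = 0.8400
  class_2: recall = 31/62 = 0.5000
  class_3: recall = 33/44 = 0.7500
  class_4: recall = 64/98 = 0.6531
Mean = (0.3839 + 0.8400 + 0.5000 + 0.7500 + 0.6531) / 5 = 0.625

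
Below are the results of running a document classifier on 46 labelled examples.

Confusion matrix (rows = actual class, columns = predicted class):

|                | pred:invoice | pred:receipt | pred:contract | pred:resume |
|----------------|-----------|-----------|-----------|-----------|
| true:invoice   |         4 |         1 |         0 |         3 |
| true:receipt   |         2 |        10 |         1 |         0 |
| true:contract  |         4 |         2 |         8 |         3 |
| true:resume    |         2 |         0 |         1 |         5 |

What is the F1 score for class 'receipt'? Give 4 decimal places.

0.7692

Take TP from the diagonal, FP from the rest of the 'receipt' prediction marginal, FN from the rest of the 'receipt' actual marginal.
F1 score = 2·TP/(2·TP+FP+FN).
receipt: TP=10, FP=1+2+0=3, FN=2+1+0=3 → 20/26 = 0.76923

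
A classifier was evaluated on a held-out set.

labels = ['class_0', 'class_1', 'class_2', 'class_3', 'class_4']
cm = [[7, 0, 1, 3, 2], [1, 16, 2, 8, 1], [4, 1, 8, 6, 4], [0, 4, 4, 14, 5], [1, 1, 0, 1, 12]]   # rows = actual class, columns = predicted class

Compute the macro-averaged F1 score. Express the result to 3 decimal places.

0.538

Per-class F1 score (2·TP/(2·TP+FP+FN)):
  class_0: TP=7, FP=1+4+0+1=6, FN=0+1+3+2=6 → 14/26 = 0.5385
  class_1: TP=16, FP=0+1+4+1=6, FN=1+2+8+1=12 → 32/50 = 0.6400
  class_2: TP=8, FP=1+2+4+0=7, FN=4+1+6+4=15 → 16/38 = 0.4211
  class_3: TP=14, FP=3+8+6+1=18, FN=0+4+4+5=13 → 28/59 = 0.4746
  class_4: TP=12, FP=2+1+4+5=12, FN=1+1+0+1=3 → 24/39 = 0.6154
Macro-F1 score = mean = (0.5385 + 0.6400 + 0.4211 + 0.4746 + 0.6154) / 5 = 0.538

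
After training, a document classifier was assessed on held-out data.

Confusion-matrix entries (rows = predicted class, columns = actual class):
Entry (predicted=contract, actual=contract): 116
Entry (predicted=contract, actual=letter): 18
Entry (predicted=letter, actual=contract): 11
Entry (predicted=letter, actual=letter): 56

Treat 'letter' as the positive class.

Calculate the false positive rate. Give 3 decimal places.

0.087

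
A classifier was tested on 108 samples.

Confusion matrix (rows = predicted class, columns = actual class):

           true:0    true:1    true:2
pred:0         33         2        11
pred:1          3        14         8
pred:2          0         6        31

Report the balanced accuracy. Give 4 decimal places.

0.7243

Balanced accuracy = mean of per-class recall.
  0: recall = 33/36 = 0.91667
  1: recall = 14/22 = 0.63636
  2: recall = 31/50 = 0.62000
Mean = (0.91667 + 0.63636 + 0.62000) / 3 = 0.7243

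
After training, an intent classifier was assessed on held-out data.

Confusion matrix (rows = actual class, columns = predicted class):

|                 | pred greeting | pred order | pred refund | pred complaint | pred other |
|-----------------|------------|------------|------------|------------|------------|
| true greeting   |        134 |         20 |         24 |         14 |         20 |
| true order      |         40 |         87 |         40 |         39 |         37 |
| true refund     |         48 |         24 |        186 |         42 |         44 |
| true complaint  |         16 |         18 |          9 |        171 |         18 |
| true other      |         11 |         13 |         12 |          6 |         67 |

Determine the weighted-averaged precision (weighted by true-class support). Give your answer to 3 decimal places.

Per-class precision (TP/(TP+FP)):
  greeting: TP=134, FP=40+48+16+11=115 → 134/249 = 0.5382
  order: TP=87, FP=20+24+18+13=75 → 87/162 = 0.5370
  refund: TP=186, FP=24+40+9+12=85 → 186/271 = 0.6863
  complaint: TP=171, FP=14+39+42+6=101 → 171/272 = 0.6287
  other: TP=67, FP=20+37+44+18=119 → 67/186 = 0.3602
Weighted-precision = Σ (supportᵢ/N)·precisionᵢ with N=1140: (212/1140)·0.5382 + (243/1140)·0.5370 + (344/1140)·0.6863 + (232/1140)·0.6287 + (109/1140)·0.3602 = 0.584

0.584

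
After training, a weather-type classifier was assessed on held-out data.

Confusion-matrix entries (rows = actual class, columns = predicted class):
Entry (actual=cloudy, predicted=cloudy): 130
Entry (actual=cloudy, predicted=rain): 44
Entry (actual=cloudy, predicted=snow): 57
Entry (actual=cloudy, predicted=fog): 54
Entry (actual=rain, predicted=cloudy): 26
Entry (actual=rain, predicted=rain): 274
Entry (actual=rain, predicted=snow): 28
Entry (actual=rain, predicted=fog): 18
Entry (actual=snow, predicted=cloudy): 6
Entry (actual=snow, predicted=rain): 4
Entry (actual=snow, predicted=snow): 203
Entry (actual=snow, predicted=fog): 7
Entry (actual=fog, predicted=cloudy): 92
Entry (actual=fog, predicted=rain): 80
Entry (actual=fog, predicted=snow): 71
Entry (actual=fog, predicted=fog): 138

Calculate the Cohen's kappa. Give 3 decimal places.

Observed agreement pₒ = trace/N = 745/1232 = 0.6047
Expected agreement pₑ = Σ (rowᵢ·colᵢ)/N² = (285·254 + 346·402 + 220·359 + 381·217)/1232² = 0.2458
κ = (pₒ − pₑ)/(1 − pₑ) = (0.6047 − 0.2458)/(1 − 0.2458) = 0.476

0.476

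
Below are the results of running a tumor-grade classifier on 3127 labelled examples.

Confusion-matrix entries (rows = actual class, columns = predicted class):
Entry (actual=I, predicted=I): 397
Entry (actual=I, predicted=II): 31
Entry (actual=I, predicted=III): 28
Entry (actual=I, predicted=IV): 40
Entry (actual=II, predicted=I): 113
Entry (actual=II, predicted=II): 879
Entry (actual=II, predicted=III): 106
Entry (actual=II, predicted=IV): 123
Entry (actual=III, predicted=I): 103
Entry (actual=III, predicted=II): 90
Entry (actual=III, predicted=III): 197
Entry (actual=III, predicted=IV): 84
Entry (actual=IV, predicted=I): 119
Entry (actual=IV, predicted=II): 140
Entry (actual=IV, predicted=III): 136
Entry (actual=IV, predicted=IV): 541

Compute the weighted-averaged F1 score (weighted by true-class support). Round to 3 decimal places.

0.645

Per-class F1 score (2·TP/(2·TP+FP+FN)):
  I: TP=397, FP=113+103+119=335, FN=31+28+40=99 → 794/1228 = 0.6466
  II: TP=879, FP=31+90+140=261, FN=113+106+123=342 → 1758/2361 = 0.7446
  III: TP=197, FP=28+106+136=270, FN=103+90+84=277 → 394/941 = 0.4187
  IV: TP=541, FP=40+123+84=247, FN=119+140+136=395 → 1082/1724 = 0.6276
Weighted-F1 score = Σ (supportᵢ/N)·F1 scoreᵢ with N=3127: (496/3127)·0.6466 + (1221/3127)·0.7446 + (474/3127)·0.4187 + (936/3127)·0.6276 = 0.645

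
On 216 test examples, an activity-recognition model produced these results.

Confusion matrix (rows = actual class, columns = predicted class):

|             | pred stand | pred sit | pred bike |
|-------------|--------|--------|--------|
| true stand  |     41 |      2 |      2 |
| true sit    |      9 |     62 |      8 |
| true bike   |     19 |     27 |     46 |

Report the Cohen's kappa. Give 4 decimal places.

0.5363

Observed agreement pₒ = trace/N = 149/216 = 0.68981
Expected agreement pₑ = Σ (rowᵢ·colᵢ)/N² = (45·69 + 79·91 + 92·56)/216² = 0.33106
κ = (pₒ − pₑ)/(1 − pₑ) = (0.68981 − 0.33106)/(1 − 0.33106) = 0.5363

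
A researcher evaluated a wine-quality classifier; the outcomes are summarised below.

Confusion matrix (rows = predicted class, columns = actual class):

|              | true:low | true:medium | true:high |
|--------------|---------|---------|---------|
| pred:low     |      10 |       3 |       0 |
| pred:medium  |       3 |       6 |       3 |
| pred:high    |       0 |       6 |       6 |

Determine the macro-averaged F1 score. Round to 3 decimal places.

0.595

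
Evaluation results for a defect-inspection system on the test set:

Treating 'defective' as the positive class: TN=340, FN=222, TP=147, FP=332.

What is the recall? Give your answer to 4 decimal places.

Recall = TP/(TP+FN) = 147/(147+222) = 147/369 = 0.3984

0.3984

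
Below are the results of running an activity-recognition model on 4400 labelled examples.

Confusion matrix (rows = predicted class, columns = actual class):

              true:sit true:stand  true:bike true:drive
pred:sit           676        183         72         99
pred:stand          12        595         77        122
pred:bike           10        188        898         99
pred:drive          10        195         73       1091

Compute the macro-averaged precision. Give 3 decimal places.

Per-class precision (TP/(TP+FP)):
  sit: TP=676, FP=183+72+99=354 → 676/1030 = 0.6563
  stand: TP=595, FP=12+77+122=211 → 595/806 = 0.7382
  bike: TP=898, FP=10+188+99=297 → 898/1195 = 0.7515
  drive: TP=1091, FP=10+195+73=278 → 1091/1369 = 0.7969
Macro-precision = mean = (0.6563 + 0.7382 + 0.7515 + 0.7969) / 4 = 0.736

0.736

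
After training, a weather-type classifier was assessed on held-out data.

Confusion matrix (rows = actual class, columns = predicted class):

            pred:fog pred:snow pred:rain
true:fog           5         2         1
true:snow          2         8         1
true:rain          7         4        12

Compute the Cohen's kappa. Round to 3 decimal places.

Observed agreement pₒ = trace/N = 25/42 = 0.5952
Expected agreement pₑ = Σ (rowᵢ·colᵢ)/N² = (8·14 + 11·14 + 23·14)/42² = 0.3333
κ = (pₒ − pₑ)/(1 − pₑ) = (0.5952 − 0.3333)/(1 − 0.3333) = 0.393

0.393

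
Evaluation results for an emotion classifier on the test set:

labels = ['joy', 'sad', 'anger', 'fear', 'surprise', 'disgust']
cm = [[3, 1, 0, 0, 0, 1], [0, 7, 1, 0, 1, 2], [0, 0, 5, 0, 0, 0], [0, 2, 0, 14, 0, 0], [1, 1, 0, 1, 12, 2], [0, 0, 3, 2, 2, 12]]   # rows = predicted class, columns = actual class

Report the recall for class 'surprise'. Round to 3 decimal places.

0.800

One-vs-rest for 'surprise': TP = diagonal; FP = other classes predicted 'surprise'; FN = 'surprise' predicted as other.
recall = TP/(TP+FN).
surprise: TP=12, FN=0+1+0+0+2=3 → 12/15 = 0.8000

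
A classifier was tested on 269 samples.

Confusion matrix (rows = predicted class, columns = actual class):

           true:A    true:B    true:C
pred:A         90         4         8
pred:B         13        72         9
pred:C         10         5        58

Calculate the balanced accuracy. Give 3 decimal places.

Balanced accuracy = mean of per-class recall.
  A: recall = 90/113 = 0.7965
  B: recall = 72/81 = 0.8889
  C: recall = 58/75 = 0.7733
Mean = (0.7965 + 0.8889 + 0.7733) / 3 = 0.820

0.820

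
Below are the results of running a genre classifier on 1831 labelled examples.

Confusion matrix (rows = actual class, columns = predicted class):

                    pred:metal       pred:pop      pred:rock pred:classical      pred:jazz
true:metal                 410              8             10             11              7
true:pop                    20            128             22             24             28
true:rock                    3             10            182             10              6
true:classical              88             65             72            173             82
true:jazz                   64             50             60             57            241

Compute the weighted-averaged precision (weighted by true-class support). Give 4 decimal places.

Per-class precision (TP/(TP+FP)):
  metal: TP=410, FP=20+3+88+64=175 → 410/585 = 0.70085
  pop: TP=128, FP=8+10+65+50=133 → 128/261 = 0.49042
  rock: TP=182, FP=10+22+72+60=164 → 182/346 = 0.52601
  classical: TP=173, FP=11+24+10+57=102 → 173/275 = 0.62909
  jazz: TP=241, FP=7+28+6+82=123 → 241/364 = 0.66209
Weighted-precision = Σ (supportᵢ/N)·precisionᵢ with N=1831: (446/1831)·0.70085 + (222/1831)·0.49042 + (211/1831)·0.52601 + (480/1831)·0.62909 + (472/1831)·0.66209 = 0.6264

0.6264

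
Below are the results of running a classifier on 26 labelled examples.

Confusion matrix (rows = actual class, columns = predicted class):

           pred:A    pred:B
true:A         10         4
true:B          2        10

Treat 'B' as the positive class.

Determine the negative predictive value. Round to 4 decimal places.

NPV = TN/(TN+FN) = 10/(10+2) = 0.8333

0.8333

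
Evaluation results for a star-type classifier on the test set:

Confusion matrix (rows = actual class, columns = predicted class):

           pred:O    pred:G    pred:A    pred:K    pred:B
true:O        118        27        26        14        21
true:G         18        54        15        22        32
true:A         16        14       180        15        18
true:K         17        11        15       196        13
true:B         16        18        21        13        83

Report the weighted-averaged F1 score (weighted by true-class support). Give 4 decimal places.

0.6330

Per-class F1 score (2·TP/(2·TP+FP+FN)):
  O: TP=118, FP=18+16+17+16=67, FN=27+26+14+21=88 → 236/391 = 0.60358
  G: TP=54, FP=27+14+11+18=70, FN=18+15+22+32=87 → 108/265 = 0.40755
  A: TP=180, FP=26+15+15+21=77, FN=16+14+15+18=63 → 360/500 = 0.72000
  K: TP=196, FP=14+22+15+13=64, FN=17+11+15+13=56 → 392/512 = 0.76563
  B: TP=83, FP=21+32+18+13=84, FN=16+18+21+13=68 → 166/318 = 0.52201
Weighted-F1 score = Σ (supportᵢ/N)·F1 scoreᵢ with N=993: (206/993)·0.60358 + (141/993)·0.40755 + (243/993)·0.72000 + (252/993)·0.76563 + (151/993)·0.52201 = 0.6330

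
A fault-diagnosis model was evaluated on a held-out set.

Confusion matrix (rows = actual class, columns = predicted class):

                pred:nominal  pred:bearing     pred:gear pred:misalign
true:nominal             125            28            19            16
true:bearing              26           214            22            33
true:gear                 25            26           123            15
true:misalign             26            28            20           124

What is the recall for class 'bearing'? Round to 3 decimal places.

One-vs-rest for 'bearing': TP = diagonal; FP = other classes predicted 'bearing'; FN = 'bearing' predicted as other.
recall = TP/(TP+FN).
bearing: TP=214, FN=26+22+33=81 → 214/295 = 0.7254

0.725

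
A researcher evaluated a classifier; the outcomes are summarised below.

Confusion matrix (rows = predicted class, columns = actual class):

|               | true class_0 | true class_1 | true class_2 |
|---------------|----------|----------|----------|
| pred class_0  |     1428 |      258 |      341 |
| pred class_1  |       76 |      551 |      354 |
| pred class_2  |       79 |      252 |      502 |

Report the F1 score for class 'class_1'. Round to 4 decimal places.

Take TP from the diagonal, FP from the rest of the 'class_1' prediction marginal, FN from the rest of the 'class_1' actual marginal.
F1 score = 2·TP/(2·TP+FP+FN).
class_1: TP=551, FP=76+354=430, FN=258+252=510 → 1102/2042 = 0.53967

0.5397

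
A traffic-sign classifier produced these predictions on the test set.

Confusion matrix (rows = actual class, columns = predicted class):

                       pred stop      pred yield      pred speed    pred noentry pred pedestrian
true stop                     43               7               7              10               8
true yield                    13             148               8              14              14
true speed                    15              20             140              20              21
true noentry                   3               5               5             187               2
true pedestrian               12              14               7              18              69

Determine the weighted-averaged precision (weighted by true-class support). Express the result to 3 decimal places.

0.732

Per-class precision (TP/(TP+FP)):
  stop: TP=43, FP=13+15+3+12=43 → 43/86 = 0.5000
  yield: TP=148, FP=7+20+5+14=46 → 148/194 = 0.7629
  speed: TP=140, FP=7+8+5+7=27 → 140/167 = 0.8383
  noentry: TP=187, FP=10+14+20+18=62 → 187/249 = 0.7510
  pedestrian: TP=69, FP=8+14+21+2=45 → 69/114 = 0.6053
Weighted-precision = Σ (supportᵢ/N)·precisionᵢ with N=810: (75/810)·0.5000 + (197/810)·0.7629 + (216/810)·0.8383 + (202/810)·0.7510 + (120/810)·0.6053 = 0.732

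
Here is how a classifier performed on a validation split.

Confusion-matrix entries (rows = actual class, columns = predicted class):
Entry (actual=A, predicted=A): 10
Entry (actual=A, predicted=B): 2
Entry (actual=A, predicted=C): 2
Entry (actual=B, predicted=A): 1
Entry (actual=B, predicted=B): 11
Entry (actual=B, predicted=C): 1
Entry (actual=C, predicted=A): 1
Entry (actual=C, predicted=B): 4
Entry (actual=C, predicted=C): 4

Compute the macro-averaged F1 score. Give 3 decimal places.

0.668

Per-class F1 score (2·TP/(2·TP+FP+FN)):
  A: TP=10, FP=1+1=2, FN=2+2=4 → 20/26 = 0.7692
  B: TP=11, FP=2+4=6, FN=1+1=2 → 22/30 = 0.7333
  C: TP=4, FP=2+1=3, FN=1+4=5 → 8/16 = 0.5000
Macro-F1 score = mean = (0.7692 + 0.7333 + 0.5000) / 3 = 0.668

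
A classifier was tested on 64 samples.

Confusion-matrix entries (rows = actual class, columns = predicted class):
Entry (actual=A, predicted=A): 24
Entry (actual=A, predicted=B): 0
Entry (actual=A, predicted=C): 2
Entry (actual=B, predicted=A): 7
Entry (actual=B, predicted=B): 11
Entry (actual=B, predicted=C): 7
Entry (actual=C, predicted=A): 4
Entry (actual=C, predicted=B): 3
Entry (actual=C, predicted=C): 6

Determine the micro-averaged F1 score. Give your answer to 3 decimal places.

Micro-averaging pools counts across classes: ΣTP=41, ΣFP=23, ΣFN=23.
Micro-F1 score = 2·TP/(2·TP+FP+FN) on pooled counts = 0.641 (equals overall accuracy in single-label multiclass).

0.641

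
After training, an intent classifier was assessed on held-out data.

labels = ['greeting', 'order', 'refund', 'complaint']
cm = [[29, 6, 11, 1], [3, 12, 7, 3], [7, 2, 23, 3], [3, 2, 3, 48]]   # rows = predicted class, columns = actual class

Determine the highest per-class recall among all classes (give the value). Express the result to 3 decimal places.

0.873

Per-class recall (TP/(TP+FN)):
  greeting: TP=29, FN=3+7+3=13 → 29/42 = 0.6905
  order: TP=12, FN=6+2+2=10 → 12/22 = 0.5455
  refund: TP=23, FN=11+7+3=21 → 23/44 = 0.5227
  complaint: TP=48, FN=1+3+3=7 → 48/55 = 0.8727
Highest is class 'complaint' with recall = 0.873.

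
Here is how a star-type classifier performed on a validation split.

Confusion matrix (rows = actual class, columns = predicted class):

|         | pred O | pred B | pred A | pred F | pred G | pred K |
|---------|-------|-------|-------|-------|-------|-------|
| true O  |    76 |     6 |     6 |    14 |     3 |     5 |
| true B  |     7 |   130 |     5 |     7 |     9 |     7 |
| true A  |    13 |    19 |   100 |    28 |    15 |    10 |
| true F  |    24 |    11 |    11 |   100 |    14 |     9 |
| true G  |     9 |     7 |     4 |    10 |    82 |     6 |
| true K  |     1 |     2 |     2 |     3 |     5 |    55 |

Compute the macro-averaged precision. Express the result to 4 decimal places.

0.6607

Per-class precision (TP/(TP+FP)):
  O: TP=76, FP=7+13+24+9+1=54 → 76/130 = 0.58462
  B: TP=130, FP=6+19+11+7+2=45 → 130/175 = 0.74286
  A: TP=100, FP=6+5+11+4+2=28 → 100/128 = 0.78125
  F: TP=100, FP=14+7+28+10+3=62 → 100/162 = 0.61728
  G: TP=82, FP=3+9+15+14+5=46 → 82/128 = 0.64063
  K: TP=55, FP=5+7+10+9+6=37 → 55/92 = 0.59783
Macro-precision = mean = (0.58462 + 0.74286 + 0.78125 + 0.61728 + 0.64063 + 0.59783) / 6 = 0.6607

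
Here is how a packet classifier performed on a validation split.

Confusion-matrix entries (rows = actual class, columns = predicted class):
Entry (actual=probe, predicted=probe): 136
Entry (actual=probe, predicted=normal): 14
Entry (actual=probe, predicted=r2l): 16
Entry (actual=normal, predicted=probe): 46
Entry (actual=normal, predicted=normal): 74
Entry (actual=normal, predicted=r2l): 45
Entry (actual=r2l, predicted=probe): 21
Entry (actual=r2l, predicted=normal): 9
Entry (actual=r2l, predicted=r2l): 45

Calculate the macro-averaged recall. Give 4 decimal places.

0.6226

Per-class recall (TP/(TP+FN)):
  probe: TP=136, FN=14+16=30 → 136/166 = 0.81928
  normal: TP=74, FN=46+45=91 → 74/165 = 0.44848
  r2l: TP=45, FN=21+9=30 → 45/75 = 0.60000
Macro-recall = mean = (0.81928 + 0.44848 + 0.60000) / 3 = 0.6226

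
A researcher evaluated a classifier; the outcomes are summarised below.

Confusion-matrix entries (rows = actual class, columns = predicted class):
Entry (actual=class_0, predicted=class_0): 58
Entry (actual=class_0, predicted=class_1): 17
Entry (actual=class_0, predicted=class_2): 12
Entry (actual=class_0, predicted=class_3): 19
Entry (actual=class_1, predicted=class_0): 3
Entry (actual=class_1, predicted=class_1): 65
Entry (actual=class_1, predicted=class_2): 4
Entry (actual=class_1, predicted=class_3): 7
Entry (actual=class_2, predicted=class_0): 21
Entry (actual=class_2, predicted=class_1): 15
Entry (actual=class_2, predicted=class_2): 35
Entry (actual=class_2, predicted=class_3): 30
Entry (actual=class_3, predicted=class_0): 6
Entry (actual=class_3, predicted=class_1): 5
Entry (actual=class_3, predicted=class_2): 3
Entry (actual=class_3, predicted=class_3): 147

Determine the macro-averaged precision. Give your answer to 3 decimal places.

Per-class precision (TP/(TP+FP)):
  class_0: TP=58, FP=3+21+6=30 → 58/88 = 0.6591
  class_1: TP=65, FP=17+15+5=37 → 65/102 = 0.6373
  class_2: TP=35, FP=12+4+3=19 → 35/54 = 0.6481
  class_3: TP=147, FP=19+7+30=56 → 147/203 = 0.7241
Macro-precision = mean = (0.6591 + 0.6373 + 0.6481 + 0.7241) / 4 = 0.667

0.667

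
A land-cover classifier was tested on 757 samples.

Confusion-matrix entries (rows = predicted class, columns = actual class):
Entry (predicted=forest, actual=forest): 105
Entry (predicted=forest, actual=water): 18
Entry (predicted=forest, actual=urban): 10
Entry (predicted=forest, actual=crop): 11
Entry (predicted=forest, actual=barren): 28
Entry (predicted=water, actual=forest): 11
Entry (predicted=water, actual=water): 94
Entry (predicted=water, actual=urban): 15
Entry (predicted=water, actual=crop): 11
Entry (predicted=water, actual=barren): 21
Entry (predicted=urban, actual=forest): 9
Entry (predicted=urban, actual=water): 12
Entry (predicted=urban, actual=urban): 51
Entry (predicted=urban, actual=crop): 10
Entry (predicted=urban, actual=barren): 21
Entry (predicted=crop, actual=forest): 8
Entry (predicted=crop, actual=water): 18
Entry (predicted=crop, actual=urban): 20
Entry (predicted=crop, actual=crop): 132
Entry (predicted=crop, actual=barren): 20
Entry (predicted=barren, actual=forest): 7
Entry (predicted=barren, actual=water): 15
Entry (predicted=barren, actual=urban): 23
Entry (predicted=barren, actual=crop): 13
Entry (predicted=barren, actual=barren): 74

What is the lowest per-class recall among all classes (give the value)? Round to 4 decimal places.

Per-class recall (TP/(TP+FN)):
  forest: TP=105, FN=11+9+8+7=35 → 105/140 = 0.75000
  water: TP=94, FN=18+12+18+15=63 → 94/157 = 0.59873
  urban: TP=51, FN=10+15+20+23=68 → 51/119 = 0.42857
  crop: TP=132, FN=11+11+10+13=45 → 132/177 = 0.74576
  barren: TP=74, FN=28+21+21+20=90 → 74/164 = 0.45122
Lowest is class 'urban' with recall = 0.4286.

0.4286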